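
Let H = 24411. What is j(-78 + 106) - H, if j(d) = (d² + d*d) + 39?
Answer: -22804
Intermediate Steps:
j(d) = 39 + 2*d² (j(d) = (d² + d²) + 39 = 2*d² + 39 = 39 + 2*d²)
j(-78 + 106) - H = (39 + 2*(-78 + 106)²) - 1*24411 = (39 + 2*28²) - 24411 = (39 + 2*784) - 24411 = (39 + 1568) - 24411 = 1607 - 24411 = -22804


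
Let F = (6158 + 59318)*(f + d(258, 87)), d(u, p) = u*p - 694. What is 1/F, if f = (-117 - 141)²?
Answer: 1/5782578416 ≈ 1.7293e-10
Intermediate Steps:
d(u, p) = -694 + p*u (d(u, p) = p*u - 694 = -694 + p*u)
f = 66564 (f = (-258)² = 66564)
F = 5782578416 (F = (6158 + 59318)*(66564 + (-694 + 87*258)) = 65476*(66564 + (-694 + 22446)) = 65476*(66564 + 21752) = 65476*88316 = 5782578416)
1/F = 1/5782578416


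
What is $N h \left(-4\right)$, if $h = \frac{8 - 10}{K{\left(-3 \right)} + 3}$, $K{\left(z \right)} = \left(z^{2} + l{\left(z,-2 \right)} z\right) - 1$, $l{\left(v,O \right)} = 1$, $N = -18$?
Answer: $-18$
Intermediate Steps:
$K{\left(z \right)} = -1 + z + z^{2}$ ($K{\left(z \right)} = \left(z^{2} + 1 z\right) - 1 = \left(z^{2} + z\right) - 1 = \left(z + z^{2}\right) - 1 = -1 + z + z^{2}$)
$h = - \frac{1}{4}$ ($h = \frac{8 - 10}{\left(-1 - 3 + \left(-3\right)^{2}\right) + 3} = - \frac{2}{\left(-1 - 3 + 9\right) + 3} = - \frac{2}{5 + 3} = - \frac{2}{8} = \left(-2\right) \frac{1}{8} = - \frac{1}{4} \approx -0.25$)
$N h \left(-4\right) = \left(-18\right) \left(- \frac{1}{4}\right) \left(-4\right) = \frac{9}{2} \left(-4\right) = -18$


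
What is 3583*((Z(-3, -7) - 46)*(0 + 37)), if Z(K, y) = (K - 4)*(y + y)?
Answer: 6893692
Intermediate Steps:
Z(K, y) = 2*y*(-4 + K) (Z(K, y) = (-4 + K)*(2*y) = 2*y*(-4 + K))
3583*((Z(-3, -7) - 46)*(0 + 37)) = 3583*((2*(-7)*(-4 - 3) - 46)*(0 + 37)) = 3583*((2*(-7)*(-7) - 46)*37) = 3583*((98 - 46)*37) = 3583*(52*37) = 3583*1924 = 6893692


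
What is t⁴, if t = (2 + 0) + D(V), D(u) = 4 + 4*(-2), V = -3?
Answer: 16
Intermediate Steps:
D(u) = -4 (D(u) = 4 - 8 = -4)
t = -2 (t = (2 + 0) - 4 = 2 - 4 = -2)
t⁴ = (-2)⁴ = 16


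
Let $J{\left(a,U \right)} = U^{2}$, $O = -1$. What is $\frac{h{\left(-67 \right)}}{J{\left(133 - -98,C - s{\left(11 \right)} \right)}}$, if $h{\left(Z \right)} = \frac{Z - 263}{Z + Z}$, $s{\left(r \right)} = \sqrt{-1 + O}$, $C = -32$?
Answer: $\frac{165}{67 \left(32 + i \sqrt{2}\right)^{2}} \approx 0.0023909 - 0.00021174 i$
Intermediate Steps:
$s{\left(r \right)} = i \sqrt{2}$ ($s{\left(r \right)} = \sqrt{-1 - 1} = \sqrt{-2} = i \sqrt{2}$)
$h{\left(Z \right)} = \frac{-263 + Z}{2 Z}$
$\frac{h{\left(-67 \right)}}{J{\left(133 - -98,C - s{\left(11 \right)} \right)}} = \frac{\frac{1}{2} \frac{1}{-67} \left(-263 - 67\right)}{\left(-32 - i \sqrt{2}\right)^{2}} = \frac{\frac{1}{2} \left(- \frac{1}{67}\right) \left(-330\right)}{\left(-32 - i \sqrt{2}\right)^{2}} = \frac{165}{67 \left(-32 - i \sqrt{2}\right)^{2}}$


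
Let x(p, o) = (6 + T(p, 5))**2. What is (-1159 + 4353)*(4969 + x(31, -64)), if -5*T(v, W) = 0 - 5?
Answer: 16027492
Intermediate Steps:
T(v, W) = 1 (T(v, W) = -(0 - 5)/5 = -1/5*(-5) = 1)
x(p, o) = 49 (x(p, o) = (6 + 1)**2 = 7**2 = 49)
(-1159 + 4353)*(4969 + x(31, -64)) = (-1159 + 4353)*(4969 + 49) = 3194*5018 = 16027492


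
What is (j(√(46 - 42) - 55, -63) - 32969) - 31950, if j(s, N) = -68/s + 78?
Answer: -3436505/53 ≈ -64840.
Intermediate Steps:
j(s, N) = 78 - 68/s
(j(√(46 - 42) - 55, -63) - 32969) - 31950 = ((78 - 68/(√(46 - 42) - 55)) - 32969) - 31950 = ((78 - 68/(√4 - 55)) - 32969) - 31950 = ((78 - 68/(2 - 55)) - 32969) - 31950 = ((78 - 68/(-53)) - 32969) - 31950 = ((78 - 68*(-1/53)) - 32969) - 31950 = ((78 + 68/53) - 32969) - 31950 = (4202/53 - 32969) - 31950 = -1743155/53 - 31950 = -3436505/53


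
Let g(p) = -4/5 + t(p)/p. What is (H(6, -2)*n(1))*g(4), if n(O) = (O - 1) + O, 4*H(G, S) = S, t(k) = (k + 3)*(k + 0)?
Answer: -31/10 ≈ -3.1000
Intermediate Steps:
t(k) = k*(3 + k) (t(k) = (3 + k)*k = k*(3 + k))
H(G, S) = S/4
g(p) = 11/5 + p (g(p) = -4/5 + (p*(3 + p))/p = -4*1/5 + (3 + p) = -4/5 + (3 + p) = 11/5 + p)
n(O) = -1 + 2*O (n(O) = (-1 + O) + O = -1 + 2*O)
(H(6, -2)*n(1))*g(4) = (((1/4)*(-2))*(-1 + 2*1))*(11/5 + 4) = -(-1 + 2)/2*(31/5) = -1/2*1*(31/5) = -1/2*31/5 = -31/10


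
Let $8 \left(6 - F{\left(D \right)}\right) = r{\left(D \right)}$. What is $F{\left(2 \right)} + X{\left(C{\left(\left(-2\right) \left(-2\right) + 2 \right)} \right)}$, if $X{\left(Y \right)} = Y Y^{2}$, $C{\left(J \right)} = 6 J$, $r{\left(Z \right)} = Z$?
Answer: $\frac{186647}{4} \approx 46662.0$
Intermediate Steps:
$F{\left(D \right)} = 6 - \frac{D}{8}$
$X{\left(Y \right)} = Y^{3}$
$F{\left(2 \right)} + X{\left(C{\left(\left(-2\right) \left(-2\right) + 2 \right)} \right)} = \left(6 - \frac{1}{4}\right) + \left(6 \left(\left(-2\right) \left(-2\right) + 2\right)\right)^{3} = \left(6 - \frac{1}{4}\right) + \left(6 \left(4 + 2\right)\right)^{3} = \frac{23}{4} + \left(6 \cdot 6\right)^{3} = \frac{23}{4} + 36^{3} = \frac{23}{4} + 46656 = \frac{186647}{4}$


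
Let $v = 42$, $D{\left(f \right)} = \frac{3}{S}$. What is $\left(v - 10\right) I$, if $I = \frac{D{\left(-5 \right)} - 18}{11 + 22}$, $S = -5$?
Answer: $- \frac{992}{55} \approx -18.036$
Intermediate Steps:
$D{\left(f \right)} = - \frac{3}{5}$ ($D{\left(f \right)} = \frac{3}{-5} = 3 \left(- \frac{1}{5}\right) = - \frac{3}{5}$)
$I = - \frac{31}{55}$ ($I = \frac{- \frac{3}{5} - 18}{11 + 22} = - \frac{93}{5 \cdot 33} = \left(- \frac{93}{5}\right) \frac{1}{33} = - \frac{31}{55} \approx -0.56364$)
$\left(v - 10\right) I = \left(42 - 10\right) \left(- \frac{31}{55}\right) = 32 \left(- \frac{31}{55}\right) = - \frac{992}{55}$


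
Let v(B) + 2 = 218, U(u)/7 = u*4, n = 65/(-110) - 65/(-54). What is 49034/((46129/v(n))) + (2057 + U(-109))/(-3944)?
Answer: 41818159091/181932776 ≈ 229.85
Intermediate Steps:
n = 182/297 (n = 65*(-1/110) - 65*(-1/54) = -13/22 + 65/54 = 182/297 ≈ 0.61279)
U(u) = 28*u (U(u) = 7*(u*4) = 7*(4*u) = 28*u)
v(B) = 216 (v(B) = -2 + 218 = 216)
49034/((46129/v(n))) + (2057 + U(-109))/(-3944) = 49034/((46129/216)) + (2057 + 28*(-109))/(-3944) = 49034/((46129*(1/216))) + (2057 - 3052)*(-1/3944) = 49034/(46129/216) - 995*(-1/3944) = 49034*(216/46129) + 995/3944 = 10591344/46129 + 995/3944 = 41818159091/181932776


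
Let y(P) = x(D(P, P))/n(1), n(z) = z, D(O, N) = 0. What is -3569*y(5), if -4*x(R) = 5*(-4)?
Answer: -17845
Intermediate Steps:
x(R) = 5 (x(R) = -5*(-4)/4 = -1/4*(-20) = 5)
y(P) = 5 (y(P) = 5/1 = 5*1 = 5)
-3569*y(5) = -3569*5 = -17845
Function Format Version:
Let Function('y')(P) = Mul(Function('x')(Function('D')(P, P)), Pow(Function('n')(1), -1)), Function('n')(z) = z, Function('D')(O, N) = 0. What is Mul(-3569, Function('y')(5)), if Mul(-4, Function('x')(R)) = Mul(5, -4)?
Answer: -17845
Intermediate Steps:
Function('x')(R) = 5 (Function('x')(R) = Mul(Rational(-1, 4), Mul(5, -4)) = Mul(Rational(-1, 4), -20) = 5)
Function('y')(P) = 5 (Function('y')(P) = Mul(5, Pow(1, -1)) = Mul(5, 1) = 5)
Mul(-3569, Function('y')(5)) = Mul(-3569, 5) = -17845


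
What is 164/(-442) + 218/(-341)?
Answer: -76140/75361 ≈ -1.0103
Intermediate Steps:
164/(-442) + 218/(-341) = 164*(-1/442) + 218*(-1/341) = -82/221 - 218/341 = -76140/75361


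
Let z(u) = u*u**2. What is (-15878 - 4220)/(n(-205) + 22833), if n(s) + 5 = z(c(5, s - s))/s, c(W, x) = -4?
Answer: -2060045/2339902 ≈ -0.88040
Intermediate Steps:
z(u) = u**3
n(s) = -5 - 64/s (n(s) = -5 + (-4)**3/s = -5 - 64/s)
(-15878 - 4220)/(n(-205) + 22833) = (-15878 - 4220)/((-5 - 64/(-205)) + 22833) = -20098/((-5 - 64*(-1/205)) + 22833) = -20098/((-5 + 64/205) + 22833) = -20098/(-961/205 + 22833) = -20098/4679804/205 = -20098*205/4679804 = -2060045/2339902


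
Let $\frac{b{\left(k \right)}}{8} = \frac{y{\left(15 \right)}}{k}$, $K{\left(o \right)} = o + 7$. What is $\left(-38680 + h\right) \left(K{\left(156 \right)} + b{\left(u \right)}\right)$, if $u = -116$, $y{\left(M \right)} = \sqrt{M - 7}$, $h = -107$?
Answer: $-6322281 + \frac{155148 \sqrt{2}}{29} \approx -6.3147 \cdot 10^{6}$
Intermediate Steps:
$y{\left(M \right)} = \sqrt{-7 + M}$
$K{\left(o \right)} = 7 + o$
$b{\left(k \right)} = \frac{16 \sqrt{2}}{k}$ ($b{\left(k \right)} = 8 \frac{\sqrt{-7 + 15}}{k} = 8 \frac{\sqrt{8}}{k} = 8 \frac{2 \sqrt{2}}{k} = \frac{16 \sqrt{2}}{k}$)
$\left(-38680 + h\right) \left(K{\left(156 \right)} + b{\left(u \right)}\right) = \left(-38680 - 107\right) \left(\left(7 + 156\right) + \frac{16 \sqrt{2}}{-116}\right) = - 38787 \left(163 + 16 \sqrt{2} \left(- \frac{1}{116}\right)\right) = - 38787 \left(163 - \frac{4 \sqrt{2}}{29}\right) = -6322281 + \frac{155148 \sqrt{2}}{29}$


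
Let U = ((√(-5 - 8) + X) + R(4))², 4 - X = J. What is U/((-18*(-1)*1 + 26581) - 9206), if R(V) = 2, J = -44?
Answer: (50 + I*√13)²/17393 ≈ 0.14299 + 0.02073*I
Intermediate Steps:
X = 48 (X = 4 - 1*(-44) = 4 + 44 = 48)
U = (50 + I*√13)² (U = ((√(-5 - 8) + 48) + 2)² = ((√(-13) + 48) + 2)² = ((I*√13 + 48) + 2)² = ((48 + I*√13) + 2)² = (50 + I*√13)² ≈ 2487.0 + 360.56*I)
U/((-18*(-1)*1 + 26581) - 9206) = (50 + I*√13)²/((-18*(-1)*1 + 26581) - 9206) = (50 + I*√13)²/((18*1 + 26581) - 9206) = (50 + I*√13)²/((18 + 26581) - 9206) = (50 + I*√13)²/(26599 - 9206) = (50 + I*√13)²/17393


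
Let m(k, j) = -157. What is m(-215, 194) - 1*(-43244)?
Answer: 43087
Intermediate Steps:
m(-215, 194) - 1*(-43244) = -157 - 1*(-43244) = -157 + 43244 = 43087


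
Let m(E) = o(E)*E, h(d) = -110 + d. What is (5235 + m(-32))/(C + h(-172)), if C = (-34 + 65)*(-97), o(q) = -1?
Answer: -229/143 ≈ -1.6014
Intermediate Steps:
C = -3007 (C = 31*(-97) = -3007)
m(E) = -E
(5235 + m(-32))/(C + h(-172)) = (5235 - 1*(-32))/(-3007 + (-110 - 172)) = (5235 + 32)/(-3007 - 282) = 5267/(-3289) = 5267*(-1/3289) = -229/143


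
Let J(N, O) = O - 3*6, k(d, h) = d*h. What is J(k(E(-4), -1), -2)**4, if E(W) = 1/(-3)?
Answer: 160000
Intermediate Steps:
E(W) = -1/3
J(N, O) = -18 + O (J(N, O) = O - 18 = -18 + O)
J(k(E(-4), -1), -2)**4 = (-18 - 2)**4 = (-20)**4 = 160000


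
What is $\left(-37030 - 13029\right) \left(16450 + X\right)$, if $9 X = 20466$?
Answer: $-937304716$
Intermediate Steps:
$X = 2274$ ($X = \frac{1}{9} \cdot 20466 = 2274$)
$\left(-37030 - 13029\right) \left(16450 + X\right) = \left(-37030 - 13029\right) \left(16450 + 2274\right) = \left(-50059\right) 18724 = -937304716$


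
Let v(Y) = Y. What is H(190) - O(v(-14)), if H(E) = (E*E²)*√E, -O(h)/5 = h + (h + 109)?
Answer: 405 + 6859000*√190 ≈ 9.4545e+7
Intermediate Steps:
O(h) = -545 - 10*h (O(h) = -5*(h + (h + 109)) = -5*(h + (109 + h)) = -5*(109 + 2*h) = -545 - 10*h)
H(E) = E^(7/2) (H(E) = E³*√E = E^(7/2))
H(190) - O(v(-14)) = 190^(7/2) - (-545 - 10*(-14)) = 6859000*√190 - (-545 + 140) = 6859000*√190 - 1*(-405) = 6859000*√190 + 405 = 405 + 6859000*√190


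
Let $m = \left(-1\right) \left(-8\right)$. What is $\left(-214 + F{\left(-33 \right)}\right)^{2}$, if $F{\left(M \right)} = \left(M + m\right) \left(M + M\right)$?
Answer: $2062096$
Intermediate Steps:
$m = 8$
$F{\left(M \right)} = 2 M \left(8 + M\right)$ ($F{\left(M \right)} = \left(M + 8\right) \left(M + M\right) = \left(8 + M\right) 2 M = 2 M \left(8 + M\right)$)
$\left(-214 + F{\left(-33 \right)}\right)^{2} = \left(-214 + 2 \left(-33\right) \left(8 - 33\right)\right)^{2} = \left(-214 + 2 \left(-33\right) \left(-25\right)\right)^{2} = \left(-214 + 1650\right)^{2} = 1436^{2} = 2062096$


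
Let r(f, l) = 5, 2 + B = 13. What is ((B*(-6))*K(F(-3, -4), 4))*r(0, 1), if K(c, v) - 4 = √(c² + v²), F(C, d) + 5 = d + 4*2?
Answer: -1320 - 330*√17 ≈ -2680.6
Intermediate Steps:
B = 11 (B = -2 + 13 = 11)
F(C, d) = 3 + d (F(C, d) = -5 + (d + 4*2) = -5 + (d + 8) = -5 + (8 + d) = 3 + d)
K(c, v) = 4 + √(c² + v²)
((B*(-6))*K(F(-3, -4), 4))*r(0, 1) = ((11*(-6))*(4 + √((3 - 4)² + 4²)))*5 = -66*(4 + √((-1)² + 16))*5 = -66*(4 + √(1 + 16))*5 = -66*(4 + √17)*5 = (-264 - 66*√17)*5 = -1320 - 330*√17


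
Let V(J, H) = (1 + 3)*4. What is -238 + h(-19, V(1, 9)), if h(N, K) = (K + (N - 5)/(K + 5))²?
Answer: -846/49 ≈ -17.265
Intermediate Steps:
V(J, H) = 16 (V(J, H) = 4*4 = 16)
h(N, K) = (K + (-5 + N)/(5 + K))²
-238 + h(-19, V(1, 9)) = -238 + (-5 - 19 + 16² + 5*16)²/(5 + 16)² = -238 + (-5 - 19 + 256 + 80)²/21² = -238 + (1/441)*312² = -238 + (1/441)*97344 = -238 + 10816/49 = -846/49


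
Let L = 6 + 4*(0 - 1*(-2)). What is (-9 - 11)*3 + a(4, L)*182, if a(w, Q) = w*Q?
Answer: 10132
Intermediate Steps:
L = 14 (L = 6 + 4*(0 + 2) = 6 + 4*2 = 6 + 8 = 14)
a(w, Q) = Q*w
(-9 - 11)*3 + a(4, L)*182 = (-9 - 11)*3 + (14*4)*182 = -20*3 + 56*182 = -60 + 10192 = 10132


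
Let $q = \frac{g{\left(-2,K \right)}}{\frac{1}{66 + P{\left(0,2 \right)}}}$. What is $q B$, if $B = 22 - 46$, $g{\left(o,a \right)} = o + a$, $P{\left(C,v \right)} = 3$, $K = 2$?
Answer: $0$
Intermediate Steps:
$g{\left(o,a \right)} = a + o$
$q = 0$ ($q = \frac{2 - 2}{\frac{1}{66 + 3}} = \frac{0}{\frac{1}{69}} = 0 \frac{1}{\frac{1}{69}} = 0 \cdot 69 = 0$)
$B = -24$ ($B = 22 - 46 = -24$)
$q B = 0 \left(-24\right) = 0$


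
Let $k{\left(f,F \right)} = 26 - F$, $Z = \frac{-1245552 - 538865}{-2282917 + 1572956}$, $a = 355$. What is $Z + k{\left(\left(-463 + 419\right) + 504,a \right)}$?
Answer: $- \frac{231792752}{709961} \approx -326.49$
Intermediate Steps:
$Z = \frac{1784417}{709961}$ ($Z = - \frac{1784417}{-709961} = \left(-1784417\right) \left(- \frac{1}{709961}\right) = \frac{1784417}{709961} \approx 2.5134$)
$Z + k{\left(\left(-463 + 419\right) + 504,a \right)} = \frac{1784417}{709961} + \left(26 - 355\right) = \frac{1784417}{709961} - 329 = - \frac{231792752}{709961}$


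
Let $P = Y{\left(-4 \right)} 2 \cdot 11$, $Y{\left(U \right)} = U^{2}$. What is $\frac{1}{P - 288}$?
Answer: $\frac{1}{64} \approx 0.015625$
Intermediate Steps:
$P = 352$ ($P = \left(-4\right)^{2} \cdot 2 \cdot 11 = 16 \cdot 2 \cdot 11 = 32 \cdot 11 = 352$)
$\frac{1}{P - 288} = \frac{1}{352 - 288} = \frac{1}{64}$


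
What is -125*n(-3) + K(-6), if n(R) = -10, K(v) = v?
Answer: 1244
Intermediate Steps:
-125*n(-3) + K(-6) = -125*(-10) - 6 = 1250 - 6 = 1244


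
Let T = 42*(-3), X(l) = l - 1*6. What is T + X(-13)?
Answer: -145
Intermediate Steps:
X(l) = -6 + l (X(l) = l - 6 = -6 + l)
T = -126
T + X(-13) = -126 + (-6 - 13) = -126 - 19 = -145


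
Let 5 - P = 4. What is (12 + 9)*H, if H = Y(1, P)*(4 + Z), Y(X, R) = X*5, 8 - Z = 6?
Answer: 630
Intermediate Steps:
Z = 2 (Z = 8 - 1*6 = 8 - 6 = 2)
P = 1 (P = 5 - 1*4 = 5 - 4 = 1)
Y(X, R) = 5*X
H = 30 (H = (5*1)*(4 + 2) = 5*6 = 30)
(12 + 9)*H = (12 + 9)*30 = 21*30 = 630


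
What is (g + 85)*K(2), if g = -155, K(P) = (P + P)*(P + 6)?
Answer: -2240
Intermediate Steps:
K(P) = 2*P*(6 + P) (K(P) = (2*P)*(6 + P) = 2*P*(6 + P))
(g + 85)*K(2) = (-155 + 85)*(2*2*(6 + 2)) = -140*2*8 = -70*32 = -2240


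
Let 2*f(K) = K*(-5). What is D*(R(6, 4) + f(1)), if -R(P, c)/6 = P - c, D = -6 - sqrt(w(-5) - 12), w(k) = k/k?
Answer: 87 + 29*I*sqrt(11)/2 ≈ 87.0 + 48.091*I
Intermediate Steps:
f(K) = -5*K/2 (f(K) = (K*(-5))/2 = (-5*K)/2 = -5*K/2)
w(k) = 1
D = -6 - I*sqrt(11) (D = -6 - sqrt(1 - 12) = -6 - sqrt(-11) = -6 - I*sqrt(11) ≈ -6.0 - 3.3166*I)
R(P, c) = -6*P + 6*c (R(P, c) = -6*(P - c) = -6*P + 6*c)
D*(R(6, 4) + f(1)) = (-6 - I*sqrt(11))*((-6*6 + 6*4) - 5/2*1) = (-6 - I*sqrt(11))*((-36 + 24) - 5/2) = (-6 - I*sqrt(11))*(-12 - 5/2) = (-6 - I*sqrt(11))*(-29/2) = 87 + 29*I*sqrt(11)/2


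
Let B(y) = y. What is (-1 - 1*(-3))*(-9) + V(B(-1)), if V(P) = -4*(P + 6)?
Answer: -38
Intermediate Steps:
V(P) = -24 - 4*P (V(P) = -4*(6 + P) = -24 - 4*P)
(-1 - 1*(-3))*(-9) + V(B(-1)) = (-1 - 1*(-3))*(-9) + (-24 - 4*(-1)) = (-1 + 3)*(-9) + (-24 + 4) = 2*(-9) - 20 = -18 - 20 = -38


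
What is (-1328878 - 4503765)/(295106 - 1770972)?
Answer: 5832643/1475866 ≈ 3.9520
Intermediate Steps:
(-1328878 - 4503765)/(295106 - 1770972) = -5832643/(-1475866) = -5832643*(-1/1475866) = 5832643/1475866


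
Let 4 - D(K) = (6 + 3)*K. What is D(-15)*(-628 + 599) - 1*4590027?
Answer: -4594058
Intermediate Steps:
D(K) = 4 - 9*K (D(K) = 4 - (6 + 3)*K = 4 - 9*K)
D(-15)*(-628 + 599) - 1*4590027 = (4 - 9*(-15))*(-628 + 599) - 1*4590027 = (4 + 135)*(-29) - 4590027 = 139*(-29) - 4590027 = -4031 - 4590027 = -4594058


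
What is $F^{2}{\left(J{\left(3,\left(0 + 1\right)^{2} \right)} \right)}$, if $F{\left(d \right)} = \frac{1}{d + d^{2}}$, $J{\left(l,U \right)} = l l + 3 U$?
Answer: $\frac{1}{24336} \approx 4.1091 \cdot 10^{-5}$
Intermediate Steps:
$J{\left(l,U \right)} = l^{2} + 3 U$
$F^{2}{\left(J{\left(3,\left(0 + 1\right)^{2} \right)} \right)} = \left(\frac{1}{\left(3^{2} + 3 \left(0 + 1\right)^{2}\right) \left(1 + \left(3^{2} + 3 \left(0 + 1\right)^{2}\right)\right)}\right)^{2} = \left(\frac{1}{\left(9 + 3 \cdot 1^{2}\right) \left(1 + \left(9 + 3 \cdot 1^{2}\right)\right)}\right)^{2} = \left(\frac{1}{\left(9 + 3 \cdot 1\right) \left(1 + \left(9 + 3 \cdot 1\right)\right)}\right)^{2} = \left(\frac{1}{\left(9 + 3\right) \left(1 + \left(9 + 3\right)\right)}\right)^{2} = \left(\frac{1}{12 \left(1 + 12\right)}\right)^{2} = \left(\frac{1}{12 \cdot 13}\right)^{2} = \left(\frac{1}{12} \cdot \frac{1}{13}\right)^{2} = \left(\frac{1}{156}\right)^{2} = \frac{1}{24336}$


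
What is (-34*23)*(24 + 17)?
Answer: -32062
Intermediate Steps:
(-34*23)*(24 + 17) = -782*41 = -32062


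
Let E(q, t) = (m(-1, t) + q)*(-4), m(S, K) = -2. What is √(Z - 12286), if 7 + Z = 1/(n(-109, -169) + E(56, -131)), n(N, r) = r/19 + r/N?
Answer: I*√292230398038306/154182 ≈ 110.87*I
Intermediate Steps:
n(N, r) = r/19 + r/N (n(N, r) = r*(1/19) + r/N = r/19 + r/N)
E(q, t) = 8 - 4*q (E(q, t) = (-2 + q)*(-4) = 8 - 4*q)
Z = -3239893/462546 (Z = -7 + 1/(((1/19)*(-169) - 169/(-109)) + (8 - 4*56)) = -7 + 1/((-169/19 - 169*(-1/109)) + (8 - 224)) = -7 + 1/((-169/19 + 169/109) - 216) = -7 + 1/(-15210/2071 - 216) = -7 + 1/(-462546/2071) = -7 - 2071/462546 = -3239893/462546 ≈ -7.0045)
√(Z - 12286) = √(-3239893/462546 - 12286) = √(-5686080049/462546) = I*√292230398038306/154182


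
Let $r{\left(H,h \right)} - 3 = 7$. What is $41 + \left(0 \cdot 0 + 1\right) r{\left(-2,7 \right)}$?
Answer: $51$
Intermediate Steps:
$r{\left(H,h \right)} = 10$ ($r{\left(H,h \right)} = 3 + 7 = 10$)
$41 + \left(0 \cdot 0 + 1\right) r{\left(-2,7 \right)} = 41 + \left(0 \cdot 0 + 1\right) 10 = 41 + \left(0 + 1\right) 10 = 41 + 1 \cdot 10 = 41 + 10 = 51$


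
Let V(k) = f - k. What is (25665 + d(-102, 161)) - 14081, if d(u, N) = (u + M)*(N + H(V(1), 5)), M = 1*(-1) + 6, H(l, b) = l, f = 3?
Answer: -4227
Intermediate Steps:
V(k) = 3 - k
M = 5 (M = -1 + 6 = 5)
d(u, N) = (2 + N)*(5 + u) (d(u, N) = (u + 5)*(N + (3 - 1*1)) = (5 + u)*(N + (3 - 1)) = (5 + u)*(N + 2) = (5 + u)*(2 + N) = (2 + N)*(5 + u))
(25665 + d(-102, 161)) - 14081 = (25665 + (10 + 2*(-102) + 5*161 + 161*(-102))) - 14081 = (25665 + (10 - 204 + 805 - 16422)) - 14081 = (25665 - 15811) - 14081 = 9854 - 14081 = -4227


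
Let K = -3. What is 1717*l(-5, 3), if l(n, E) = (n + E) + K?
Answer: -8585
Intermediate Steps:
l(n, E) = -3 + E + n (l(n, E) = (n + E) - 3 = (E + n) - 3 = -3 + E + n)
1717*l(-5, 3) = 1717*(-3 + 3 - 5) = 1717*(-5) = -8585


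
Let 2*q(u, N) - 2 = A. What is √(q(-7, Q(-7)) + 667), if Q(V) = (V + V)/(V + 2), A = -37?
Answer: √2598/2 ≈ 25.485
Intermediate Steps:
Q(V) = 2*V/(2 + V) (Q(V) = (2*V)/(2 + V) = 2*V/(2 + V))
q(u, N) = -35/2 (q(u, N) = 1 + (½)*(-37) = 1 - 37/2 = -35/2)
√(q(-7, Q(-7)) + 667) = √(-35/2 + 667) = √(1299/2) = √2598/2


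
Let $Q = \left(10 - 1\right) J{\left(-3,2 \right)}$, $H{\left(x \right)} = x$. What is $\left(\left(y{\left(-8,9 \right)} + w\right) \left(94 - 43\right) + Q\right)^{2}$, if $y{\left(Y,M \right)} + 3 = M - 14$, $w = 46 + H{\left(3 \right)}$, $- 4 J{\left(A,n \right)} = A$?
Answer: $\frac{70408881}{16} \approx 4.4006 \cdot 10^{6}$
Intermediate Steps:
$J{\left(A,n \right)} = - \frac{A}{4}$
$Q = \frac{27}{4}$ ($Q = \left(10 - 1\right) \left(\left(- \frac{1}{4}\right) \left(-3\right)\right) = 9 \cdot \frac{3}{4} = \frac{27}{4} \approx 6.75$)
$w = 49$ ($w = 46 + 3 = 49$)
$y{\left(Y,M \right)} = -17 + M$ ($y{\left(Y,M \right)} = -3 + \left(M - 14\right) = -3 + \left(-14 + M\right) = -17 + M$)
$\left(\left(y{\left(-8,9 \right)} + w\right) \left(94 - 43\right) + Q\right)^{2} = \left(\left(\left(-17 + 9\right) + 49\right) \left(94 - 43\right) + \frac{27}{4}\right)^{2} = \left(\left(-8 + 49\right) 51 + \frac{27}{4}\right)^{2} = \left(41 \cdot 51 + \frac{27}{4}\right)^{2} = \left(2091 + \frac{27}{4}\right)^{2} = \left(\frac{8391}{4}\right)^{2} = \frac{70408881}{16}$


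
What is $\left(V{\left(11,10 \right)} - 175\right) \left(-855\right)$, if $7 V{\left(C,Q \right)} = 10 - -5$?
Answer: $\frac{1034550}{7} \approx 1.4779 \cdot 10^{5}$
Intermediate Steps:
$V{\left(C,Q \right)} = \frac{15}{7}$ ($V{\left(C,Q \right)} = \frac{10 - -5}{7} = \frac{10 + 5}{7} = \frac{1}{7} \cdot 15 = \frac{15}{7}$)
$\left(V{\left(11,10 \right)} - 175\right) \left(-855\right) = \left(\frac{15}{7} - 175\right) \left(-855\right) = \left(- \frac{1210}{7}\right) \left(-855\right) = \frac{1034550}{7}$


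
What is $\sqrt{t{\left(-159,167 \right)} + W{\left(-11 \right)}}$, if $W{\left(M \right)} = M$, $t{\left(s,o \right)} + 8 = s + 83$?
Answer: $i \sqrt{95} \approx 9.7468 i$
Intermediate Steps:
$t{\left(s,o \right)} = 75 + s$ ($t{\left(s,o \right)} = -8 + \left(s + 83\right) = -8 + \left(83 + s\right) = 75 + s$)
$\sqrt{t{\left(-159,167 \right)} + W{\left(-11 \right)}} = \sqrt{\left(75 - 159\right) - 11} = \sqrt{-84 - 11} = \sqrt{-95} = i \sqrt{95}$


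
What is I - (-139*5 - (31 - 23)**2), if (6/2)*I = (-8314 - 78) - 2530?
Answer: -8645/3 ≈ -2881.7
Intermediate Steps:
I = -10922/3 (I = ((-8314 - 78) - 2530)/3 = (-8392 - 2530)/3 = (1/3)*(-10922) = -10922/3 ≈ -3640.7)
I - (-139*5 - (31 - 23)**2) = -10922/3 - (-139*5 - (31 - 23)**2) = -10922/3 - (-695 - 1*8**2) = -10922/3 - (-695 - 1*64) = -10922/3 - (-695 - 64) = -10922/3 - 1*(-759) = -10922/3 + 759 = -8645/3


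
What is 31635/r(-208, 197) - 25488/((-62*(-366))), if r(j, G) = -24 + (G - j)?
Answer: 19670847/240157 ≈ 81.908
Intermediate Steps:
r(j, G) = -24 + G - j
31635/r(-208, 197) - 25488/((-62*(-366))) = 31635/(-24 + 197 - 1*(-208)) - 25488/((-62*(-366))) = 31635/(-24 + 197 + 208) - 25488/22692 = 31635/381 - 25488*1/22692 = 31635*(1/381) - 2124/1891 = 10545/127 - 2124/1891 = 19670847/240157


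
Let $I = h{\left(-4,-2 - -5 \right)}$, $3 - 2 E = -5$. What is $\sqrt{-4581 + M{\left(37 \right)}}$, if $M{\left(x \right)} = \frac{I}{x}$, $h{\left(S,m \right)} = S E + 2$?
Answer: $\frac{i \sqrt{6271907}}{37} \approx 67.686 i$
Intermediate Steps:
$E = 4$ ($E = \frac{3}{2} - - \frac{5}{2} = \frac{3}{2} + \frac{5}{2} = 4$)
$h{\left(S,m \right)} = 2 + 4 S$ ($h{\left(S,m \right)} = S 4 + 2 = 4 S + 2 = 2 + 4 S$)
$I = -14$ ($I = 2 + 4 \left(-4\right) = 2 - 16 = -14$)
$M{\left(x \right)} = - \frac{14}{x}$
$\sqrt{-4581 + M{\left(37 \right)}} = \sqrt{-4581 - \frac{14}{37}} = \sqrt{- \frac{169511}{37}} = \frac{i \sqrt{6271907}}{37}$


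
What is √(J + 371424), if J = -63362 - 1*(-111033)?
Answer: √419095 ≈ 647.38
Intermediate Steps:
J = 47671 (J = -63362 + 111033 = 47671)
√(J + 371424) = √(47671 + 371424) = √419095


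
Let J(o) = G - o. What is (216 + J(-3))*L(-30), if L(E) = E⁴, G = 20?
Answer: 193590000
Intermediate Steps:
J(o) = 20 - o
(216 + J(-3))*L(-30) = (216 + (20 - 1*(-3)))*(-30)⁴ = (216 + (20 + 3))*810000 = (216 + 23)*810000 = 239*810000 = 193590000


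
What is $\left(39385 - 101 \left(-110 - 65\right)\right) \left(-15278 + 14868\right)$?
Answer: $-23394600$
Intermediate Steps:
$\left(39385 - 101 \left(-110 - 65\right)\right) \left(-15278 + 14868\right) = \left(39385 - -17675\right) \left(-410\right) = \left(39385 + 17675\right) \left(-410\right) = 57060 \left(-410\right) = -23394600$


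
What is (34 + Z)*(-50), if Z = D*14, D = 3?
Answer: -3800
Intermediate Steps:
Z = 42 (Z = 3*14 = 42)
(34 + Z)*(-50) = (34 + 42)*(-50) = 76*(-50) = -3800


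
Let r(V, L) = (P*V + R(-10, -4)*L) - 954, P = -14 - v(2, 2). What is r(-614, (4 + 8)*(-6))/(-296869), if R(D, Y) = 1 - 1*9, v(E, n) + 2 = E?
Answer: -8218/296869 ≈ -0.027682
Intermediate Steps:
v(E, n) = -2 + E
R(D, Y) = -8 (R(D, Y) = 1 - 9 = -8)
P = -14 (P = -14 - (-2 + 2) = -14 - 1*0 = -14 + 0 = -14)
r(V, L) = -954 - 14*V - 8*L (r(V, L) = (-14*V - 8*L) - 954 = -954 - 14*V - 8*L)
r(-614, (4 + 8)*(-6))/(-296869) = (-954 - 14*(-614) - 8*(4 + 8)*(-6))/(-296869) = (-954 + 8596 - 96*(-6))*(-1/296869) = (-954 + 8596 - 8*(-72))*(-1/296869) = (-954 + 8596 + 576)*(-1/296869) = 8218*(-1/296869) = -8218/296869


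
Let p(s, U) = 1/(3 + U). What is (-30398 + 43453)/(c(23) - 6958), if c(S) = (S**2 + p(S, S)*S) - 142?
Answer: -339430/170823 ≈ -1.9870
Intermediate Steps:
c(S) = -142 + S**2 + S/(3 + S) (c(S) = (S**2 + S/(3 + S)) - 142 = -142 + S**2 + S/(3 + S))
(-30398 + 43453)/(c(23) - 6958) = (-30398 + 43453)/((23 + (-142 + 23**2)*(3 + 23))/(3 + 23) - 6958) = 13055/((23 + (-142 + 529)*26)/26 - 6958) = 13055/((23 + 387*26)/26 - 6958) = 13055/((23 + 10062)/26 - 6958) = 13055/((1/26)*10085 - 6958) = 13055/(10085/26 - 6958) = 13055/(-170823/26) = 13055*(-26/170823) = -339430/170823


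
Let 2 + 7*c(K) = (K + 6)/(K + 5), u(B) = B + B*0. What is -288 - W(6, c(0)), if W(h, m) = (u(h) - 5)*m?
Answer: -10076/35 ≈ -287.89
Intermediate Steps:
u(B) = B (u(B) = B + 0 = B)
c(K) = -2/7 + (6 + K)/(7*(5 + K)) (c(K) = -2/7 + ((K + 6)/(K + 5))/7 = -2/7 + ((6 + K)/(5 + K))/7 = -2/7 + (6 + K)/(7*(5 + K)))
W(h, m) = m*(-5 + h) (W(h, m) = (h - 5)*m = (-5 + h)*m = m*(-5 + h))
-288 - W(6, c(0)) = -288 - (-4 - 1*0)/(7*(5 + 0))*(-5 + 6) = -288 - (⅐)*(-4 + 0)/5 = -288 - (⅐)*(⅕)*(-4) = -288 - (-4)/35 = -288 - 1*(-4/35) = -288 + 4/35 = -10076/35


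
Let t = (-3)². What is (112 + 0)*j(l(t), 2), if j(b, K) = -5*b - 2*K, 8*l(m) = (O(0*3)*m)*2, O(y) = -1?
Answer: 812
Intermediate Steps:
t = 9
l(m) = -m/4 (l(m) = (-m*2)/8 = (-2*m)/8 = -m/4)
(112 + 0)*j(l(t), 2) = (112 + 0)*(-(-5)*9/4 - 2*2) = 112*(-5*(-9/4) - 4) = 112*(45/4 - 4) = 112*(29/4) = 812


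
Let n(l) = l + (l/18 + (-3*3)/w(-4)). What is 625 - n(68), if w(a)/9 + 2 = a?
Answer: 9955/18 ≈ 553.06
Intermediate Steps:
w(a) = -18 + 9*a
n(l) = 1/6 + 19*l/18 (n(l) = l + (l/18 + (-3*3)/(-18 + 9*(-4))) = l + (l*(1/18) - 9/(-18 - 36)) = l + (l/18 - 9/(-54)) = l + (l/18 - 9*(-1/54)) = l + (l/18 + 1/6) = l + (1/6 + l/18) = 1/6 + 19*l/18)
625 - n(68) = 625 - (1/6 + (19/18)*68) = 625 - (1/6 + 646/9) = 625 - 1*1295/18 = 625 - 1295/18 = 9955/18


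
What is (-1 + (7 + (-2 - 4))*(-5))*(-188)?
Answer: 1128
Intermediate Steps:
(-1 + (7 + (-2 - 4))*(-5))*(-188) = (-1 + (7 - 6)*(-5))*(-188) = (-1 + 1*(-5))*(-188) = (-1 - 5)*(-188) = -6*(-188) = 1128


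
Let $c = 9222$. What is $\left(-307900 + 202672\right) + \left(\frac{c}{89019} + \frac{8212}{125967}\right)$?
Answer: $- \frac{131107521614038}{1245939597} \approx -1.0523 \cdot 10^{5}$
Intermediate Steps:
$\left(-307900 + 202672\right) + \left(\frac{c}{89019} + \frac{8212}{125967}\right) = \left(-307900 + 202672\right) + \left(\frac{9222}{89019} + \frac{8212}{125967}\right) = -105228 + \left(9222 \cdot \frac{1}{89019} + 8212 \cdot \frac{1}{125967}\right) = -105228 + \left(\frac{3074}{29673} + \frac{8212}{125967}\right) = -105228 + \frac{210299078}{1245939597} = - \frac{131107521614038}{1245939597}$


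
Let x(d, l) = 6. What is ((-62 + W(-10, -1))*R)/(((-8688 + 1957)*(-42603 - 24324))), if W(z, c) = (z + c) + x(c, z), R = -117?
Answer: 2613/150161879 ≈ 1.7401e-5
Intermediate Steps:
W(z, c) = 6 + c + z (W(z, c) = (z + c) + 6 = (c + z) + 6 = 6 + c + z)
((-62 + W(-10, -1))*R)/(((-8688 + 1957)*(-42603 - 24324))) = ((-62 + (6 - 1 - 10))*(-117))/(((-8688 + 1957)*(-42603 - 24324))) = ((-62 - 5)*(-117))/((-6731*(-66927))) = -67*(-117)/450485637 = 7839*(1/450485637) = 2613/150161879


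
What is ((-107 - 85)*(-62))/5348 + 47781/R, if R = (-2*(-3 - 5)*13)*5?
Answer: 66978237/1390480 ≈ 48.169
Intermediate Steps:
R = 1040 (R = (-2*(-8)*13)*5 = (16*13)*5 = 208*5 = 1040)
((-107 - 85)*(-62))/5348 + 47781/R = ((-107 - 85)*(-62))/5348 + 47781/1040 = -192*(-62)*(1/5348) + 47781*(1/1040) = 11904*(1/5348) + 47781/1040 = 2976/1337 + 47781/1040 = 66978237/1390480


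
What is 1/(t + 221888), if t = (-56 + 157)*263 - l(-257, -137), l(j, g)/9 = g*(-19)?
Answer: 1/225024 ≈ 4.4440e-6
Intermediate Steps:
l(j, g) = -171*g (l(j, g) = 9*(g*(-19)) = 9*(-19*g) = -171*g)
t = 3136 (t = (-56 + 157)*263 - (-171)*(-137) = 101*263 - 1*23427 = 26563 - 23427 = 3136)
1/(t + 221888) = 1/(3136 + 221888) = 1/225024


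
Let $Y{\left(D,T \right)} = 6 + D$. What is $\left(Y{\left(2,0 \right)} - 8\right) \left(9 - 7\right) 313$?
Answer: $0$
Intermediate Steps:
$\left(Y{\left(2,0 \right)} - 8\right) \left(9 - 7\right) 313 = \left(\left(6 + 2\right) - 8\right) \left(9 - 7\right) 313 = \left(8 - 8\right) 2 \cdot 313 = 0 \cdot 2 \cdot 313 = 0 \cdot 313 = 0$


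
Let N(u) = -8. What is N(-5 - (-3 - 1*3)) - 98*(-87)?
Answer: 8518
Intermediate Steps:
N(-5 - (-3 - 1*3)) - 98*(-87) = -8 - 98*(-87) = -8 + 8526 = 8518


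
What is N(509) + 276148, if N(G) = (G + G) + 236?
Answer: 277402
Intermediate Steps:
N(G) = 236 + 2*G (N(G) = 2*G + 236 = 236 + 2*G)
N(509) + 276148 = (236 + 2*509) + 276148 = (236 + 1018) + 276148 = 1254 + 276148 = 277402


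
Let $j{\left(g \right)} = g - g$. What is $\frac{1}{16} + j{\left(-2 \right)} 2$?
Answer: $\frac{1}{16} \approx 0.0625$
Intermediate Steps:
$j{\left(g \right)} = 0$
$\frac{1}{16} + j{\left(-2 \right)} 2 = \frac{1}{16} + 0 \cdot 2 = \frac{1}{16} + 0 = \frac{1}{16}$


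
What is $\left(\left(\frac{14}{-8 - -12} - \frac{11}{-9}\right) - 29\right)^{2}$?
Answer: $\frac{190969}{324} \approx 589.41$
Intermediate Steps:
$\left(\left(\frac{14}{-8 - -12} - \frac{11}{-9}\right) - 29\right)^{2} = \left(\left(\frac{14}{-8 + 12} - - \frac{11}{9}\right) - 29\right)^{2} = \left(\left(\frac{14}{4} + \frac{11}{9}\right) - 29\right)^{2} = \left(\left(14 \cdot \frac{1}{4} + \frac{11}{9}\right) - 29\right)^{2} = \left(\left(\frac{7}{2} + \frac{11}{9}\right) - 29\right)^{2} = \left(\frac{85}{18} - 29\right)^{2} = \left(- \frac{437}{18}\right)^{2} = \frac{190969}{324}$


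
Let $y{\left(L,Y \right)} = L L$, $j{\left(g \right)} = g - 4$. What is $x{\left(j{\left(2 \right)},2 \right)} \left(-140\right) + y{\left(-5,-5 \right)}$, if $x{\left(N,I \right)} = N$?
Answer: $305$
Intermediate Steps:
$j{\left(g \right)} = -4 + g$
$y{\left(L,Y \right)} = L^{2}$
$x{\left(j{\left(2 \right)},2 \right)} \left(-140\right) + y{\left(-5,-5 \right)} = \left(-4 + 2\right) \left(-140\right) + \left(-5\right)^{2} = \left(-2\right) \left(-140\right) + 25 = 280 + 25 = 305$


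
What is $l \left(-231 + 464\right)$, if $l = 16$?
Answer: $3728$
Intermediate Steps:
$l \left(-231 + 464\right) = 16 \left(-231 + 464\right) = 16 \cdot 233 = 3728$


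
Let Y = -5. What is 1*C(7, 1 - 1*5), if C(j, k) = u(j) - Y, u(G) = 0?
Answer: 5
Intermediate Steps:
C(j, k) = 5 (C(j, k) = 0 - 1*(-5) = 0 + 5 = 5)
1*C(7, 1 - 1*5) = 1*5 = 5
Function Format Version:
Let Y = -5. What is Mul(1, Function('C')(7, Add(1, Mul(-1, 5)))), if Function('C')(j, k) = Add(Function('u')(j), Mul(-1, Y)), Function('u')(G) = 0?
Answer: 5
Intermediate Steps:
Function('C')(j, k) = 5 (Function('C')(j, k) = Add(0, Mul(-1, -5)) = Add(0, 5) = 5)
Mul(1, Function('C')(7, Add(1, Mul(-1, 5)))) = Mul(1, 5) = 5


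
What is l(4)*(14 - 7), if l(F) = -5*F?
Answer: -140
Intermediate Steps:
l(4)*(14 - 7) = (-5*4)*(14 - 7) = -20*7 = -140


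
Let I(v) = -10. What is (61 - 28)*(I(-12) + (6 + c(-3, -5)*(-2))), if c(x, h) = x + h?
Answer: 396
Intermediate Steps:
c(x, h) = h + x
(61 - 28)*(I(-12) + (6 + c(-3, -5)*(-2))) = (61 - 28)*(-10 + (6 + (-5 - 3)*(-2))) = 33*(-10 + (6 - 8*(-2))) = 33*(-10 + (6 + 16)) = 33*(-10 + 22) = 33*12 = 396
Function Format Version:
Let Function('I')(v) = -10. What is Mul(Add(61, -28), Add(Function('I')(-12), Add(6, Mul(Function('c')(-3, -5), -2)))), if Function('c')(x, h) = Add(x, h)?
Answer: 396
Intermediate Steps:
Function('c')(x, h) = Add(h, x)
Mul(Add(61, -28), Add(Function('I')(-12), Add(6, Mul(Function('c')(-3, -5), -2)))) = Mul(Add(61, -28), Add(-10, Add(6, Mul(Add(-5, -3), -2)))) = Mul(33, Add(-10, Add(6, Mul(-8, -2)))) = Mul(33, Add(-10, Add(6, 16))) = Mul(33, Add(-10, 22)) = Mul(33, 12) = 396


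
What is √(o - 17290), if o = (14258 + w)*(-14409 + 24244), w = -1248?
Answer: 14*√652735 ≈ 11311.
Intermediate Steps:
o = 127953350 (o = (14258 - 1248)*(-14409 + 24244) = 13010*9835 = 127953350)
√(o - 17290) = √(127953350 - 17290) = √127936060 = 14*√652735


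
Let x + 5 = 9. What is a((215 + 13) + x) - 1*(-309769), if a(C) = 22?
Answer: 309791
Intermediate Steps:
x = 4 (x = -5 + 9 = 4)
a((215 + 13) + x) - 1*(-309769) = 22 - 1*(-309769) = 22 + 309769 = 309791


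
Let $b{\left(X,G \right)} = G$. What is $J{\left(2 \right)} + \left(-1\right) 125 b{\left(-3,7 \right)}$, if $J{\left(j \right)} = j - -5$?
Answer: $-868$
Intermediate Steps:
$J{\left(j \right)} = 5 + j$ ($J{\left(j \right)} = j + 5 = 5 + j$)
$J{\left(2 \right)} + \left(-1\right) 125 b{\left(-3,7 \right)} = \left(5 + 2\right) + \left(-1\right) 125 \cdot 7 = 7 - 875 = -868$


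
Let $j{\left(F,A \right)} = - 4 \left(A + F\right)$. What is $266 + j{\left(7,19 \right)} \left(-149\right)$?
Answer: $15762$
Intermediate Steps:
$j{\left(F,A \right)} = - 4 A - 4 F$
$266 + j{\left(7,19 \right)} \left(-149\right) = 266 + \left(\left(-4\right) 19 - 28\right) \left(-149\right) = 266 + \left(-76 - 28\right) \left(-149\right) = 266 - -15496 = 266 + 15496 = 15762$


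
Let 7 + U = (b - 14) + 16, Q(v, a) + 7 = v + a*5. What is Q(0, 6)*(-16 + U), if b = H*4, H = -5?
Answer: -943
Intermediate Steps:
Q(v, a) = -7 + v + 5*a (Q(v, a) = -7 + (v + a*5) = -7 + (v + 5*a) = -7 + v + 5*a)
b = -20 (b = -5*4 = -20)
U = -25 (U = -7 + ((-20 - 14) + 16) = -7 + (-34 + 16) = -7 - 18 = -25)
Q(0, 6)*(-16 + U) = (-7 + 0 + 5*6)*(-16 - 25) = (-7 + 0 + 30)*(-41) = 23*(-41) = -943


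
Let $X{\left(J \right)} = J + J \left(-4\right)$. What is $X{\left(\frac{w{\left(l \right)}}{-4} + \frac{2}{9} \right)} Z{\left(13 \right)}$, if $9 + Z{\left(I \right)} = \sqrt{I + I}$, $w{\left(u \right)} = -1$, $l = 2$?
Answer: $\frac{51}{4} - \frac{17 \sqrt{26}}{12} \approx 5.5264$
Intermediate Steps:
$Z{\left(I \right)} = -9 + \sqrt{2} \sqrt{I}$ ($Z{\left(I \right)} = -9 + \sqrt{I + I} = -9 + \sqrt{2 I} = -9 + \sqrt{2} \sqrt{I}$)
$X{\left(J \right)} = - 3 J$ ($X{\left(J \right)} = J - 4 J = - 3 J$)
$X{\left(\frac{w{\left(l \right)}}{-4} + \frac{2}{9} \right)} Z{\left(13 \right)} = - 3 \left(- \frac{1}{-4} + \frac{2}{9}\right) \left(-9 + \sqrt{2} \sqrt{13}\right) = - 3 \left(\left(-1\right) \left(- \frac{1}{4}\right) + 2 \cdot \frac{1}{9}\right) \left(-9 + \sqrt{26}\right) = - 3 \left(\frac{1}{4} + \frac{2}{9}\right) \left(-9 + \sqrt{26}\right) = \left(-3\right) \frac{17}{36} \left(-9 + \sqrt{26}\right) = - \frac{17 \left(-9 + \sqrt{26}\right)}{12} = \frac{51}{4} - \frac{17 \sqrt{26}}{12}$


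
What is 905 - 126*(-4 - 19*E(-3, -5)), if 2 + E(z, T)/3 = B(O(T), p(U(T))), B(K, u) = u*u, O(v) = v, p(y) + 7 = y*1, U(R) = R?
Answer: 1021253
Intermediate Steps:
p(y) = -7 + y (p(y) = -7 + y*1 = -7 + y)
B(K, u) = u²
E(z, T) = -6 + 3*(-7 + T)²
905 - 126*(-4 - 19*E(-3, -5)) = 905 - 126*(-4 - 19*(-6 + 3*(-7 - 5)²)) = 905 - 126*(-4 - 19*(-6 + 3*(-12)²)) = 905 - 126*(-4 - 19*(-6 + 3*144)) = 905 - 126*(-4 - 19*(-6 + 432)) = 905 - 126*(-4 - 19*426) = 905 - 126*(-4 - 8094) = 905 - 126*(-8098) = 905 + 1020348 = 1021253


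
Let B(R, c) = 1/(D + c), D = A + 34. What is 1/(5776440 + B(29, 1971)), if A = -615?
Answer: 1390/8029251601 ≈ 1.7312e-7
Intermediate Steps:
D = -581 (D = -615 + 34 = -581)
B(R, c) = 1/(-581 + c)
1/(5776440 + B(29, 1971)) = 1/(5776440 + 1/(-581 + 1971)) = 1/(5776440 + 1/1390) = 1/(8029251601/1390) = 1390/8029251601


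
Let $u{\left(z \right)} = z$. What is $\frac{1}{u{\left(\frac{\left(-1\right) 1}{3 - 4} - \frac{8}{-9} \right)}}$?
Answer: $\frac{9}{17} \approx 0.52941$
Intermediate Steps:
$\frac{1}{u{\left(\frac{\left(-1\right) 1}{3 - 4} - \frac{8}{-9} \right)}} = \frac{1}{\frac{\left(-1\right) 1}{3 - 4} - \frac{8}{-9}} = \frac{1}{- \frac{1}{-1} - - \frac{8}{9}} = \frac{1}{\left(-1\right) \left(-1\right) + \frac{8}{9}} = \frac{1}{1 + \frac{8}{9}} = \frac{1}{\frac{17}{9}} = \frac{9}{17}$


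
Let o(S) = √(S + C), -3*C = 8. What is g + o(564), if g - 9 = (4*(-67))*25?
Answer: -6691 + 2*√1263/3 ≈ -6667.3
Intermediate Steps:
C = -8/3 (C = -⅓*8 = -8/3 ≈ -2.6667)
g = -6691 (g = 9 + (4*(-67))*25 = 9 - 268*25 = 9 - 6700 = -6691)
o(S) = √(-8/3 + S) (o(S) = √(S - 8/3) = √(-8/3 + S))
g + o(564) = -6691 + √(-24 + 9*564)/3 = -6691 + √(-24 + 5076)/3 = -6691 + √5052/3 = -6691 + (2*√1263)/3 = -6691 + 2*√1263/3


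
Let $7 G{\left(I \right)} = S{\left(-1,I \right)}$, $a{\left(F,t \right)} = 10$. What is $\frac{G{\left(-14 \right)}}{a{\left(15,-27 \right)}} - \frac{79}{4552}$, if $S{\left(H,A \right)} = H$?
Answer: $- \frac{5041}{159320} \approx -0.031641$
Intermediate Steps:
$G{\left(I \right)} = - \frac{1}{7}$ ($G{\left(I \right)} = \frac{1}{7} \left(-1\right) = - \frac{1}{7}$)
$\frac{G{\left(-14 \right)}}{a{\left(15,-27 \right)}} - \frac{79}{4552} = - \frac{1}{7 \cdot 10} - \frac{79}{4552} = \left(- \frac{1}{7}\right) \frac{1}{10} - \frac{79}{4552} = - \frac{1}{70} - \frac{79}{4552} = - \frac{5041}{159320}$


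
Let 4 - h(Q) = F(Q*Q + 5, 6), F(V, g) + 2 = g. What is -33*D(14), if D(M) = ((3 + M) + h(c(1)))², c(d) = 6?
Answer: -9537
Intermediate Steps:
F(V, g) = -2 + g
h(Q) = 0 (h(Q) = 4 - (-2 + 6) = 4 - 1*4 = 4 - 4 = 0)
D(M) = (3 + M)² (D(M) = ((3 + M) + 0)² = (3 + M)²)
-33*D(14) = -33*(3 + 14)² = -33*17² = -33*289 = -9537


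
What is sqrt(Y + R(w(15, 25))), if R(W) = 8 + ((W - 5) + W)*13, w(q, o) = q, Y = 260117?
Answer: 5*sqrt(10418) ≈ 510.34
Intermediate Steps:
R(W) = -57 + 26*W (R(W) = 8 + ((-5 + W) + W)*13 = 8 + (-5 + 2*W)*13 = 8 + (-65 + 26*W) = -57 + 26*W)
sqrt(Y + R(w(15, 25))) = sqrt(260117 + (-57 + 26*15)) = sqrt(260117 + (-57 + 390)) = sqrt(260117 + 333) = sqrt(260450) = 5*sqrt(10418)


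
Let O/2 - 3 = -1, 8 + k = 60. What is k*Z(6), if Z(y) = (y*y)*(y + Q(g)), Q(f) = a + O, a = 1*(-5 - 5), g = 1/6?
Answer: 0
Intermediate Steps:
g = ⅙ (g = 1*(⅙) = ⅙ ≈ 0.16667)
k = 52 (k = -8 + 60 = 52)
a = -10 (a = 1*(-10) = -10)
O = 4 (O = 6 + 2*(-1) = 6 - 2 = 4)
Q(f) = -6 (Q(f) = -10 + 4 = -6)
Z(y) = y²*(-6 + y) (Z(y) = (y*y)*(y - 6) = y²*(-6 + y))
k*Z(6) = 52*(6²*(-6 + 6)) = 52*(36*0) = 52*0 = 0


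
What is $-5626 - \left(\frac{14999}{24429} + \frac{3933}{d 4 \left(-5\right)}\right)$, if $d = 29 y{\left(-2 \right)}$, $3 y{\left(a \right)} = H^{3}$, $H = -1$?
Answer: $- \frac{80010718511}{14168820} \approx -5647.0$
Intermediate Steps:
$y{\left(a \right)} = - \frac{1}{3}$ ($y{\left(a \right)} = \frac{\left(-1\right)^{3}}{3} = \frac{1}{3} \left(-1\right) = - \frac{1}{3}$)
$d = - \frac{29}{3}$ ($d = 29 \left(- \frac{1}{3}\right) = - \frac{29}{3} \approx -9.6667$)
$-5626 - \left(\frac{14999}{24429} + \frac{3933}{d 4 \left(-5\right)}\right) = -5626 - \left(\frac{14999}{24429} + \frac{3933}{\left(- \frac{29}{3}\right) 4 \left(-5\right)}\right) = -5626 - \left(14999 \cdot \frac{1}{24429} + \frac{3933}{\left(- \frac{29}{3}\right) \left(-20\right)}\right) = -5626 - \left(\frac{14999}{24429} + \frac{3933}{\frac{580}{3}}\right) = -5626 - \left(\frac{14999}{24429} + 3933 \cdot \frac{3}{580}\right) = -5626 - \left(\frac{14999}{24429} + \frac{11799}{580}\right) = -5626 - \frac{296937191}{14168820} = - \frac{80010718511}{14168820}$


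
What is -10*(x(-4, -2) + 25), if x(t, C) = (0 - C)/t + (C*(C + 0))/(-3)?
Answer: -695/3 ≈ -231.67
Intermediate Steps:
x(t, C) = -C**2/3 - C/t (x(t, C) = (-C)/t + (C*C)*(-1/3) = -C/t + C**2*(-1/3) = -C/t - C**2/3 = -C**2/3 - C/t)
-10*(x(-4, -2) + 25) = -10*((-1/3*(-2)**2 - 1*(-2)/(-4)) + 25) = -10*((-1/3*4 - 1*(-2)*(-1/4)) + 25) = -10*((-4/3 - 1/2) + 25) = -10*(-11/6 + 25) = -10*139/6 = -695/3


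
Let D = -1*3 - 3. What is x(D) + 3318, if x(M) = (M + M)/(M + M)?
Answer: 3319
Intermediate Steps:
D = -6 (D = -3 - 3 = -6)
x(M) = 1 (x(M) = (2*M)/((2*M)) = (2*M)*(1/(2*M)) = 1)
x(D) + 3318 = 1 + 3318 = 3319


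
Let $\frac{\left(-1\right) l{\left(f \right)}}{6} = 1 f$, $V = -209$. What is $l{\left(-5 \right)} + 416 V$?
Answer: $-86914$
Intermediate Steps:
$l{\left(f \right)} = - 6 f$ ($l{\left(f \right)} = - 6 \cdot 1 f = - 6 f$)
$l{\left(-5 \right)} + 416 V = \left(-6\right) \left(-5\right) + 416 \left(-209\right) = 30 - 86944 = -86914$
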